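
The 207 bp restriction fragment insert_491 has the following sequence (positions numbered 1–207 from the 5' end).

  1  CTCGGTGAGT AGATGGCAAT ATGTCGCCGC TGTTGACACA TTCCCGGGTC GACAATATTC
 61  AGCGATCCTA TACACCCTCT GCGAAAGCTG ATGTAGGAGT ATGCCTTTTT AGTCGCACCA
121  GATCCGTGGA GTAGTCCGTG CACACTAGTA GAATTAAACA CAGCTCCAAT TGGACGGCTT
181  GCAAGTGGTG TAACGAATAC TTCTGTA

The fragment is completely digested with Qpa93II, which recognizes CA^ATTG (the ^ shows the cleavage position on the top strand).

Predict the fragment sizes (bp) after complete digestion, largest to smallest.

The Qpa93II site (CAATTG) starts at position 167.
Qpa93II cuts after base 2 of each site, so after position 168.
Linear molecule, 1 cut → 2 fragments:
  1–168 → 168 bp
  169–207 → 39 bp
Sorted largest to smallest: 168, 39 bp.

168, 39 bp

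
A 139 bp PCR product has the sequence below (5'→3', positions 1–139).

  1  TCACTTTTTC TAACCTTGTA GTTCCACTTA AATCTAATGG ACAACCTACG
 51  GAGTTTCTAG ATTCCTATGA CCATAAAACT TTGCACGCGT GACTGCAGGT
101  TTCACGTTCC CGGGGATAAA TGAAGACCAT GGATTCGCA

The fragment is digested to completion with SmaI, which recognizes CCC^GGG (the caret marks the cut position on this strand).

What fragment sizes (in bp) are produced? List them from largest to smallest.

111, 28 bp

The SmaI site (CCCGGG) starts at position 109.
SmaI cuts after base 3 of each site, so after position 111.
Linear molecule, 1 cut → 2 fragments:
  1–111 → 111 bp
  112–139 → 28 bp
Sorted largest to smallest: 111, 28 bp.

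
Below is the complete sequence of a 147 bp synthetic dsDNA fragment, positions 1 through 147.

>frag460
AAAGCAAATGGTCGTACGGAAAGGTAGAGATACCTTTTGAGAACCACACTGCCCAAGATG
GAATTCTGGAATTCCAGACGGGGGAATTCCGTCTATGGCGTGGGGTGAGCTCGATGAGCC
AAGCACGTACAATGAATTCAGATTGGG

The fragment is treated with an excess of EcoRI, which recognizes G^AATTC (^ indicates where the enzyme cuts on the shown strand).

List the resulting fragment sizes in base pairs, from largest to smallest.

61, 50, 15, 13, 8 bp

EcoRI sites (GAATTC) start at positions 61, 69, 84, 134.
EcoRI cuts after the first base of each site, so after positions 61, 69, 84, 134.
Linear molecule, 4 cuts → 5 fragments:
  1–61 → 61 bp
  62–69 → 8 bp
  70–84 → 15 bp
  85–134 → 50 bp
  135–147 → 13 bp
Sorted largest to smallest: 61, 50, 15, 13, 8 bp.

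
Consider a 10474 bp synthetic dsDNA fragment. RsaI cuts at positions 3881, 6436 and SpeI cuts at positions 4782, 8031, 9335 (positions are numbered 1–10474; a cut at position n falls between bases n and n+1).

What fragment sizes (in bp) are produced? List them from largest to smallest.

Combined cut positions (sorted): 3881, 4782, 6436, 8031, 9335.
Linear molecule, 5 cuts → 6 fragments:
  3881 − 0 = 3881 bp
  4782 − 3881 = 901 bp
  6436 − 4782 = 1654 bp
  8031 − 6436 = 1595 bp
  9335 − 8031 = 1304 bp
  10474 − 9335 = 1139 bp
Sorted largest to smallest: 3881, 1654, 1595, 1304, 1139, 901 bp.

3881, 1654, 1595, 1304, 1139, 901 bp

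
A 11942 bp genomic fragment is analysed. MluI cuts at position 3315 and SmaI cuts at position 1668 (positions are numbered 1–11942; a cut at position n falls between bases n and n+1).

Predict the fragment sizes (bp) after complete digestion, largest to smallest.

Combined cut positions (sorted): 1668, 3315.
Linear molecule, 2 cuts → 3 fragments:
  1668 − 0 = 1668 bp
  3315 − 1668 = 1647 bp
  11942 − 3315 = 8627 bp
Sorted largest to smallest: 8627, 1668, 1647 bp.

8627, 1668, 1647 bp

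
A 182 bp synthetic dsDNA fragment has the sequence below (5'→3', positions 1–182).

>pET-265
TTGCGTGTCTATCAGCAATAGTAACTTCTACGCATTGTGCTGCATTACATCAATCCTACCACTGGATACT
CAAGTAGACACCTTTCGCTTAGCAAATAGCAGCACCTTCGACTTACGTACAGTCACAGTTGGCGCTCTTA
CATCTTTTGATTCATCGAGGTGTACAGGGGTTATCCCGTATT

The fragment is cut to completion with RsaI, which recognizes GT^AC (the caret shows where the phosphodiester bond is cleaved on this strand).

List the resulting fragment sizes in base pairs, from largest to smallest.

RsaI sites (GTAC) start at positions 117, 162.
RsaI cuts after base 2 of each site, so after positions 118, 163.
Linear molecule, 2 cuts → 3 fragments:
  1–118 → 118 bp
  119–163 → 45 bp
  164–182 → 19 bp
Sorted largest to smallest: 118, 45, 19 bp.

118, 45, 19 bp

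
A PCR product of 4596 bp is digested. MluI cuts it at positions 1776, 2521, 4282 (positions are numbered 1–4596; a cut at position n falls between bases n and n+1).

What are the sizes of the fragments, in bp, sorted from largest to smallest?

Linear molecule, 3 cuts → 4 fragments:
  1776 − 0 = 1776 bp
  2521 − 1776 = 745 bp
  4282 − 2521 = 1761 bp
  4596 − 4282 = 314 bp
Sorted largest to smallest: 1776, 1761, 745, 314 bp.

1776, 1761, 745, 314 bp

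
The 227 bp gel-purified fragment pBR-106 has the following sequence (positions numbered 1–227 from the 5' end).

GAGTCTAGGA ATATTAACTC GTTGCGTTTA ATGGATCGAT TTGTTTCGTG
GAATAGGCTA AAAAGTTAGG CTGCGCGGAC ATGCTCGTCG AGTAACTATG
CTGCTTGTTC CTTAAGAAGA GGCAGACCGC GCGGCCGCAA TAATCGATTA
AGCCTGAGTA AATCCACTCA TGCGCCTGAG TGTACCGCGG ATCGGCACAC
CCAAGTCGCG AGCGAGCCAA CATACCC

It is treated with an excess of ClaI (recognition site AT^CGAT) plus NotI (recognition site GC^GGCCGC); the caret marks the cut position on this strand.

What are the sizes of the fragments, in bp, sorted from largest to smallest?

96, 83, 36, 12 bp

ClaI sites (ATCGAT) start at positions 35, 143.
ClaI cuts after base 2 of each site, so after positions 36, 144.
The NotI site (GCGGCCGC) starts at position 131.
NotI cuts after base 2 of each site, so after position 132.
Combined cut positions: 36, 132, 144.
Linear molecule, 3 cuts → 4 fragments:
  1–36 → 36 bp
  37–132 → 96 bp
  133–144 → 12 bp
  145–227 → 83 bp
Sorted largest to smallest: 96, 83, 36, 12 bp.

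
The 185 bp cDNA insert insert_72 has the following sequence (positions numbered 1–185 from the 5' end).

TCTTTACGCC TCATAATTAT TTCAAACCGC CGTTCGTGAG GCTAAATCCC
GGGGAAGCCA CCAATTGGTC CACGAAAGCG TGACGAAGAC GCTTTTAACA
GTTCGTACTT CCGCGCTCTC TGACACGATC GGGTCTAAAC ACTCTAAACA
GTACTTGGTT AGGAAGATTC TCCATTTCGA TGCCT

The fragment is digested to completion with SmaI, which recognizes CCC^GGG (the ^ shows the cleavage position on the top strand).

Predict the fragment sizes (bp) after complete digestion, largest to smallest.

The SmaI site (CCCGGG) starts at position 48.
SmaI cuts after base 3 of each site, so after position 50.
Linear molecule, 1 cut → 2 fragments:
  1–50 → 50 bp
  51–185 → 135 bp
Sorted largest to smallest: 135, 50 bp.

135, 50 bp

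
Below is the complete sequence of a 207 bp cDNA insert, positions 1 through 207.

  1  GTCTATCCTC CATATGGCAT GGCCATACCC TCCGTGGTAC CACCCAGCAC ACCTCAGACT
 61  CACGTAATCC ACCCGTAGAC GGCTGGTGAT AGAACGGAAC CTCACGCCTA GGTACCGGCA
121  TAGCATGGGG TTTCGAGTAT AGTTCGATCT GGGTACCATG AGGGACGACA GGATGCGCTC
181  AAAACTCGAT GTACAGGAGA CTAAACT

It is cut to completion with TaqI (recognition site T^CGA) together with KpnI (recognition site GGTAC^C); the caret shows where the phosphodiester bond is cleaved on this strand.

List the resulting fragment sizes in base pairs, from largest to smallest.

75, 40, 30, 21, 18, 12, 11 bp

TaqI sites (TCGA) start at positions 133, 144, 186.
TaqI cuts after the first base of each site, so after positions 133, 144, 186.
KpnI sites (GGTACC) start at positions 36, 111, 152.
KpnI cuts after base 5 of each site (before the last base), so after positions 40, 115, 156.
Combined cut positions: 40, 115, 133, 144, 156, 186.
Linear molecule, 6 cuts → 7 fragments:
  1–40 → 40 bp
  41–115 → 75 bp
  116–133 → 18 bp
  134–144 → 11 bp
  145–156 → 12 bp
  157–186 → 30 bp
  187–207 → 21 bp
Sorted largest to smallest: 75, 40, 30, 21, 18, 12, 11 bp.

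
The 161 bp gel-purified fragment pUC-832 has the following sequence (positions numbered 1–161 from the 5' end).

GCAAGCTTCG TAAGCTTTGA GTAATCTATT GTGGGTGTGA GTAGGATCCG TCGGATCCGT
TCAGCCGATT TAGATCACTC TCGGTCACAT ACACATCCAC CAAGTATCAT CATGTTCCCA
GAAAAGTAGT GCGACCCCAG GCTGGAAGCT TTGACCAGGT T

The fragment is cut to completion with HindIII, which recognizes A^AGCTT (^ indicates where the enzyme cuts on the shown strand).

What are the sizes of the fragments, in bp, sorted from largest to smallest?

134, 15, 9, 3 bp

HindIII sites (AAGCTT) start at positions 3, 12, 146.
HindIII cuts after the first base of each site, so after positions 3, 12, 146.
Linear molecule, 3 cuts → 4 fragments:
  1–3 → 3 bp
  4–12 → 9 bp
  13–146 → 134 bp
  147–161 → 15 bp
Sorted largest to smallest: 134, 15, 9, 3 bp.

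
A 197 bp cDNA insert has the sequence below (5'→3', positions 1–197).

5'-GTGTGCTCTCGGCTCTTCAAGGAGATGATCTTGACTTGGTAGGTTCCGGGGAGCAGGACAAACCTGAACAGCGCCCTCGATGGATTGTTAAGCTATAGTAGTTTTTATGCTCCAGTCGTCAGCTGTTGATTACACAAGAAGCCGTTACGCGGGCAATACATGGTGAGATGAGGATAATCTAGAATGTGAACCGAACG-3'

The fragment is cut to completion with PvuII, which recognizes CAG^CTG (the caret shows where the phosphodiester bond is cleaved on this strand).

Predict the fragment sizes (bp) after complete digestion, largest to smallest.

122, 75 bp

The PvuII site (CAGCTG) starts at position 120.
PvuII cuts after base 3 of each site, so after position 122.
Linear molecule, 1 cut → 2 fragments:
  1–122 → 122 bp
  123–197 → 75 bp
Sorted largest to smallest: 122, 75 bp.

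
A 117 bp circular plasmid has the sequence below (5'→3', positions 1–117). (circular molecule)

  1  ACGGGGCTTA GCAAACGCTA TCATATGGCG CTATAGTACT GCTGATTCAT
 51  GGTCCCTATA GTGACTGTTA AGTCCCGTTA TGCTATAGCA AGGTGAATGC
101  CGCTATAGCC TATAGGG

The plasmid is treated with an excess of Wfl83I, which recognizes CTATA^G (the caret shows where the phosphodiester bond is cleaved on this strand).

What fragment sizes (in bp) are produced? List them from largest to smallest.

38, 27, 25, 20, 7 bp

Wfl83I sites (CTATAG) start at positions 31, 56, 83, 103, 110.
Wfl83I cuts after base 5 of each site (before the last base), so after positions 35, 60, 87, 107, 114.
Circular molecule, 5 cuts → 5 fragments:
  36–60 → 25 bp
  61–87 → 27 bp
  88–107 → 20 bp
  108–114 → 7 bp
  115–117 then 1–35 → 3 + 35 = 38 bp
Sorted largest to smallest: 38, 27, 25, 20, 7 bp.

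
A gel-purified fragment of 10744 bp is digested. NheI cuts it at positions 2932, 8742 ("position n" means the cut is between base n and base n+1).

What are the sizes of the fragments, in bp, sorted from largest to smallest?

Linear molecule, 2 cuts → 3 fragments:
  2932 − 0 = 2932 bp
  8742 − 2932 = 5810 bp
  10744 − 8742 = 2002 bp
Sorted largest to smallest: 5810, 2932, 2002 bp.

5810, 2932, 2002 bp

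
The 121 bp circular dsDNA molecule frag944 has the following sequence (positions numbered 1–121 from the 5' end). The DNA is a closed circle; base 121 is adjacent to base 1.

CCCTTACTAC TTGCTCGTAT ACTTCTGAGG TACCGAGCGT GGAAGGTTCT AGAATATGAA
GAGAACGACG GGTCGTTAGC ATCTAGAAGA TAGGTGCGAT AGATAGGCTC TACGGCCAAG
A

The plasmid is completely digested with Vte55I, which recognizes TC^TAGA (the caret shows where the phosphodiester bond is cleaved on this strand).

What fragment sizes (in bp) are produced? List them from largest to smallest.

Vte55I sites (TCTAGA) start at positions 48, 82.
Vte55I cuts after base 2 of each site, so after positions 49, 83.
Circular molecule, 2 cuts → 2 fragments:
  50–83 → 34 bp
  84–121 then 1–49 → 38 + 49 = 87 bp
Sorted largest to smallest: 87, 34 bp.

87, 34 bp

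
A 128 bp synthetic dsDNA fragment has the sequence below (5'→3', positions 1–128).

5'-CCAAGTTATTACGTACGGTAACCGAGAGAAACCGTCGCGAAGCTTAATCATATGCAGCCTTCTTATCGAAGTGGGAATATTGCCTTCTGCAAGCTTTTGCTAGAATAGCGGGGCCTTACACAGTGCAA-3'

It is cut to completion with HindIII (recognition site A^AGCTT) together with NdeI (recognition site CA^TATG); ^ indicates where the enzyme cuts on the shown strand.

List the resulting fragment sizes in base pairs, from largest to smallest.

41, 40, 37, 10 bp

HindIII sites (AAGCTT) start at positions 40, 91.
HindIII cuts after the first base of each site, so after positions 40, 91.
The NdeI site (CATATG) starts at position 49.
NdeI cuts after base 2 of each site, so after position 50.
Combined cut positions: 40, 50, 91.
Linear molecule, 3 cuts → 4 fragments:
  1–40 → 40 bp
  41–50 → 10 bp
  51–91 → 41 bp
  92–128 → 37 bp
Sorted largest to smallest: 41, 40, 37, 10 bp.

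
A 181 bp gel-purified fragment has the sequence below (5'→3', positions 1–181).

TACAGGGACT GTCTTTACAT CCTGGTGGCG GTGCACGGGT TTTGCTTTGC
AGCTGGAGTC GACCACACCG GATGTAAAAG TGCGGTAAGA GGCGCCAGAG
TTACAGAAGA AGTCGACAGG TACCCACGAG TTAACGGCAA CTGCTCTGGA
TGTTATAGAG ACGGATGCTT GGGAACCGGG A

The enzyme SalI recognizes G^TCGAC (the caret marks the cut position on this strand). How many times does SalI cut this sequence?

GTCGAC occurs starting at positions 58, 112.
SalI cuts at 2 sites.

2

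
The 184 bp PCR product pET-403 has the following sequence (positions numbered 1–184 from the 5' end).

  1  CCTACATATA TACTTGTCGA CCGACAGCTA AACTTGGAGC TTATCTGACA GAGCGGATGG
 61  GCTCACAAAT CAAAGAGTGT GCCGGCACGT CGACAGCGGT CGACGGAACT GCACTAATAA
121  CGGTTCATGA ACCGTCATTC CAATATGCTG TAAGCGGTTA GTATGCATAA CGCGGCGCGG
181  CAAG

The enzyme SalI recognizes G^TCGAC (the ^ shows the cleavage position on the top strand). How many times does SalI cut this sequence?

GTCGAC occurs starting at positions 16, 89, 99.
SalI cuts at 3 sites.

3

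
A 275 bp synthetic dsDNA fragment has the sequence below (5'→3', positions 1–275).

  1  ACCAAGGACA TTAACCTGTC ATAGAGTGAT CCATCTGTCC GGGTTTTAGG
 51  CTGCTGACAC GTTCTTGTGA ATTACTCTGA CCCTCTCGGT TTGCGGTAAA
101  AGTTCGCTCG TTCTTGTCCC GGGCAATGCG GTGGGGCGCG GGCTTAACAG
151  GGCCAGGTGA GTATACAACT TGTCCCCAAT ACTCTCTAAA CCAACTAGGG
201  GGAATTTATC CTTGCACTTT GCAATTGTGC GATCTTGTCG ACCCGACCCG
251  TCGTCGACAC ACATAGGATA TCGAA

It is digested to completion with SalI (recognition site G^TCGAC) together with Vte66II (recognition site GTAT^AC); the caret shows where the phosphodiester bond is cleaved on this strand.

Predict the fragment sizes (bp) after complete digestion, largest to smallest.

164, 73, 22, 16 bp

SalI sites (GTCGAC) start at positions 237, 253.
SalI cuts after the first base of each site, so after positions 237, 253.
The Vte66II site (GTATAC) starts at position 161.
Vte66II cuts after base 4 of each site, so after position 164.
Combined cut positions: 164, 237, 253.
Linear molecule, 3 cuts → 4 fragments:
  1–164 → 164 bp
  165–237 → 73 bp
  238–253 → 16 bp
  254–275 → 22 bp
Sorted largest to smallest: 164, 73, 22, 16 bp.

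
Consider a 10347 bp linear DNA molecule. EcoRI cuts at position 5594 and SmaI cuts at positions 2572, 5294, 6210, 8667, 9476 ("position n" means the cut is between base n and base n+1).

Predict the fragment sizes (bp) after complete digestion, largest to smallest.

Combined cut positions (sorted): 2572, 5294, 5594, 6210, 8667, 9476.
Linear molecule, 6 cuts → 7 fragments:
  2572 − 0 = 2572 bp
  5294 − 2572 = 2722 bp
  5594 − 5294 = 300 bp
  6210 − 5594 = 616 bp
  8667 − 6210 = 2457 bp
  9476 − 8667 = 809 bp
  10347 − 9476 = 871 bp
Sorted largest to smallest: 2722, 2572, 2457, 871, 809, 616, 300 bp.

2722, 2572, 2457, 871, 809, 616, 300 bp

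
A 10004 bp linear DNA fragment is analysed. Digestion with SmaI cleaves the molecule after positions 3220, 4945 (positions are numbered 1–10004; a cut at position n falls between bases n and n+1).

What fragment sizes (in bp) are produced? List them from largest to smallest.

5059, 3220, 1725 bp

Linear molecule, 2 cuts → 3 fragments:
  3220 − 0 = 3220 bp
  4945 − 3220 = 1725 bp
  10004 − 4945 = 5059 bp
Sorted largest to smallest: 5059, 3220, 1725 bp.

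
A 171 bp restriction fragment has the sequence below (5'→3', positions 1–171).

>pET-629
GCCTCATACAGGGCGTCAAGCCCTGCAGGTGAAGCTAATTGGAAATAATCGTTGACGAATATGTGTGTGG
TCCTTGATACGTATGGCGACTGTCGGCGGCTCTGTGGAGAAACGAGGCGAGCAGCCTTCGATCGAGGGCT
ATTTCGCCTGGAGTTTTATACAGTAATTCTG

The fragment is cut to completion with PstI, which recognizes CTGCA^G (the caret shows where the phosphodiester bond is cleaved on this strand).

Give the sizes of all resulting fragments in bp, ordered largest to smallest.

The PstI site (CTGCAG) starts at position 23.
PstI cuts after base 5 of each site (before the last base), so after position 27.
Linear molecule, 1 cut → 2 fragments:
  1–27 → 27 bp
  28–171 → 144 bp
Sorted largest to smallest: 144, 27 bp.

144, 27 bp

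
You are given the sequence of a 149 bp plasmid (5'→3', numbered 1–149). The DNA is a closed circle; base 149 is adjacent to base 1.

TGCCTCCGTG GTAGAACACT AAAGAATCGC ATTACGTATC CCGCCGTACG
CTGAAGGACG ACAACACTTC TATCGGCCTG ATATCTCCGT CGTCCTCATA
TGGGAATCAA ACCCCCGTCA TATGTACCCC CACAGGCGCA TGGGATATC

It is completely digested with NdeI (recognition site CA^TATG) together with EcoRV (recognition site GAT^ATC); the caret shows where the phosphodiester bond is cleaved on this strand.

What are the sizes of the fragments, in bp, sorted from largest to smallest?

85, 26, 22, 16 bp

NdeI sites (CATATG) start at positions 97, 119.
NdeI cuts after base 2 of each site, so after positions 98, 120.
EcoRV sites (GATATC) start at positions 80, 144.
EcoRV cuts after base 3 of each site, so after positions 82, 146.
Combined cut positions: 82, 98, 120, 146.
Circular molecule, 4 cuts → 4 fragments:
  83–98 → 16 bp
  99–120 → 22 bp
  121–146 → 26 bp
  147–149 then 1–82 → 3 + 82 = 85 bp
Sorted largest to smallest: 85, 26, 22, 16 bp.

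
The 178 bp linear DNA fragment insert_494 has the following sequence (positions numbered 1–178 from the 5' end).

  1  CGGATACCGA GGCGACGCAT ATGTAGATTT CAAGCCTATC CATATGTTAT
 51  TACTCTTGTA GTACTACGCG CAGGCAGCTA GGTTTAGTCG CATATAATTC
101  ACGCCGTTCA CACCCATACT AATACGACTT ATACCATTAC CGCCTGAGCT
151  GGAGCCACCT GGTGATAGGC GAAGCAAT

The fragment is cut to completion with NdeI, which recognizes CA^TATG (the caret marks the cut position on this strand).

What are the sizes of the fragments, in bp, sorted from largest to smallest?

NdeI sites (CATATG) start at positions 18, 41.
NdeI cuts after base 2 of each site, so after positions 19, 42.
Linear molecule, 2 cuts → 3 fragments:
  1–19 → 19 bp
  20–42 → 23 bp
  43–178 → 136 bp
Sorted largest to smallest: 136, 23, 19 bp.

136, 23, 19 bp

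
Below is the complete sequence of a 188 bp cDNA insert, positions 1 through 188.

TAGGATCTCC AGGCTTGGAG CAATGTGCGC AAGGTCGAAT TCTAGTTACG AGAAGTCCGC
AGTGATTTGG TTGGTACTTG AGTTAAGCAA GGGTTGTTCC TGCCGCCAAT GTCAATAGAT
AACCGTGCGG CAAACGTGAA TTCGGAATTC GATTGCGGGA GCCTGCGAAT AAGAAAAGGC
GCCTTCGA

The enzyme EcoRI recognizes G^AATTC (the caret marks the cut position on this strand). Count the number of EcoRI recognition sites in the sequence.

GAATTC occurs starting at positions 37, 138, 145.
EcoRI cuts at 3 sites.

3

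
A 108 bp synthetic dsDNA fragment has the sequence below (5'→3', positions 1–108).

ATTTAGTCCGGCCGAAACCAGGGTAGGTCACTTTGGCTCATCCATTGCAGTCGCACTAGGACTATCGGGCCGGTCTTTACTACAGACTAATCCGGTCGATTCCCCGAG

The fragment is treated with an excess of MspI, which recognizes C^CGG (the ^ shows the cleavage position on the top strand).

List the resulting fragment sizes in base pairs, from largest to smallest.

62, 22, 16, 8 bp

MspI sites (CCGG) start at positions 8, 70, 92.
MspI cuts after the first base of each site, so after positions 8, 70, 92.
Linear molecule, 3 cuts → 4 fragments:
  1–8 → 8 bp
  9–70 → 62 bp
  71–92 → 22 bp
  93–108 → 16 bp
Sorted largest to smallest: 62, 22, 16, 8 bp.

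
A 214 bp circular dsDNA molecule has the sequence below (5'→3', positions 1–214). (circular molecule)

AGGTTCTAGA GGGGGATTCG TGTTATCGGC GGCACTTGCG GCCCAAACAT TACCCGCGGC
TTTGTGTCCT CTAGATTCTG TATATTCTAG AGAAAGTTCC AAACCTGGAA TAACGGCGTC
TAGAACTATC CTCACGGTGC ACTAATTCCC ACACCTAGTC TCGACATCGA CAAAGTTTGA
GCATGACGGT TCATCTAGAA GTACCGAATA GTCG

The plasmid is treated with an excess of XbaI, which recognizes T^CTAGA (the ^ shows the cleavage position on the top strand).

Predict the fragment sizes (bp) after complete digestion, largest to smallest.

75, 65, 33, 25, 16 bp

XbaI sites (TCTAGA) start at positions 5, 70, 86, 119, 194.
XbaI cuts after the first base of each site, so after positions 5, 70, 86, 119, 194.
Circular molecule, 5 cuts → 5 fragments:
  6–70 → 65 bp
  71–86 → 16 bp
  87–119 → 33 bp
  120–194 → 75 bp
  195–214 then 1–5 → 20 + 5 = 25 bp
Sorted largest to smallest: 75, 65, 33, 25, 16 bp.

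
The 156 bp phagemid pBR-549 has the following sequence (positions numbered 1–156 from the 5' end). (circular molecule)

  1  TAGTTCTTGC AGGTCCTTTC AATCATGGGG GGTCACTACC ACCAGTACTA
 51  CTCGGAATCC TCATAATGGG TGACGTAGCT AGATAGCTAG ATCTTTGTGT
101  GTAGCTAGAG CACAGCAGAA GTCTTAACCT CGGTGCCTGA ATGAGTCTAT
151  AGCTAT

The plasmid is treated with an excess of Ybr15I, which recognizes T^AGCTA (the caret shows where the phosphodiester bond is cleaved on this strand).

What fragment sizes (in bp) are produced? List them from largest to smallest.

82, 48, 18, 8 bp

Ybr15I sites (TAGCTA) start at positions 76, 84, 102, 150.
Ybr15I cuts after the first base of each site, so after positions 76, 84, 102, 150.
Circular molecule, 4 cuts → 4 fragments:
  77–84 → 8 bp
  85–102 → 18 bp
  103–150 → 48 bp
  151–156 then 1–76 → 6 + 76 = 82 bp
Sorted largest to smallest: 82, 48, 18, 8 bp.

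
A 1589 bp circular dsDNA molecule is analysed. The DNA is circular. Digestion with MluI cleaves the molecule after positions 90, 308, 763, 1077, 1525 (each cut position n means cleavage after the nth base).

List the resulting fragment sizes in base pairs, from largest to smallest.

455, 448, 314, 218, 154 bp

Circular molecule, 5 cuts → 5 fragments:
  308 − 90 = 218 bp
  763 − 308 = 455 bp
  1077 − 763 = 314 bp
  1525 − 1077 = 448 bp
  wrap: 1589 − 1525 + 90 = 154 bp
Sorted largest to smallest: 455, 448, 314, 218, 154 bp.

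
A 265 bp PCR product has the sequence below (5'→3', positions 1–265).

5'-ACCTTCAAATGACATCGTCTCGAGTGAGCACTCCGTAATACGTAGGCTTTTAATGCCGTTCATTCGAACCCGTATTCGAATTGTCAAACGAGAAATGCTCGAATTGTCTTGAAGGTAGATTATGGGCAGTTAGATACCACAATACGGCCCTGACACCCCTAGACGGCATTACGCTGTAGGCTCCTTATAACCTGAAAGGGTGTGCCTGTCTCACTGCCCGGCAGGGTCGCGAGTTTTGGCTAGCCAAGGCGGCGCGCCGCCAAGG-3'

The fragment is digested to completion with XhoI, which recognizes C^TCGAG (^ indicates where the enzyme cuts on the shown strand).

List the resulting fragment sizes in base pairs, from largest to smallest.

246, 19 bp

The XhoI site (CTCGAG) starts at position 19.
XhoI cuts after the first base of each site, so after position 19.
Linear molecule, 1 cut → 2 fragments:
  1–19 → 19 bp
  20–265 → 246 bp
Sorted largest to smallest: 246, 19 bp.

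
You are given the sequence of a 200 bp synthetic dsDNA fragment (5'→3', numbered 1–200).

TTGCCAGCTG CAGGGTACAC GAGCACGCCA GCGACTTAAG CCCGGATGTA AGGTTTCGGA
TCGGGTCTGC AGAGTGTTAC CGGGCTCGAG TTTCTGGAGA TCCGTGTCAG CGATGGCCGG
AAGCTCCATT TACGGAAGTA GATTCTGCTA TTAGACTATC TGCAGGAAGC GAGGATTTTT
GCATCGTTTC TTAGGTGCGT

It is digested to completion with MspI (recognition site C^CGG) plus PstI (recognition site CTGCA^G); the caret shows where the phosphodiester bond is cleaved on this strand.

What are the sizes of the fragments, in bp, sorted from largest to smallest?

MspI sites (CCGG) start at positions 42, 80, 117.
MspI cuts after the first base of each site, so after positions 42, 80, 117.
PstI sites (CTGCAG) start at positions 8, 67, 160.
PstI cuts after base 5 of each site (before the last base), so after positions 12, 71, 164.
Combined cut positions: 12, 42, 71, 80, 117, 164.
Linear molecule, 6 cuts → 7 fragments:
  1–12 → 12 bp
  13–42 → 30 bp
  43–71 → 29 bp
  72–80 → 9 bp
  81–117 → 37 bp
  118–164 → 47 bp
  165–200 → 36 bp
Sorted largest to smallest: 47, 37, 36, 30, 29, 12, 9 bp.

47, 37, 36, 30, 29, 12, 9 bp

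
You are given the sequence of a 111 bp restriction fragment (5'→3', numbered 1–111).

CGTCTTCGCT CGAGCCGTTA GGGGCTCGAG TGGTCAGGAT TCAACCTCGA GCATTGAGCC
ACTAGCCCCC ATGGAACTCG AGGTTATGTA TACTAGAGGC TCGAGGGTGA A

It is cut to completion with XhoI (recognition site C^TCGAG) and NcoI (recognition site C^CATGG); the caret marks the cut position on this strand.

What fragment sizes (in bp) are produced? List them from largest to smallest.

23, 23, 21, 16, 11, 9, 8 bp

XhoI sites (CTCGAG) start at positions 9, 25, 46, 77, 100.
XhoI cuts after the first base of each site, so after positions 9, 25, 46, 77, 100.
The NcoI site (CCATGG) starts at position 69.
NcoI cuts after the first base of each site, so after position 69.
Combined cut positions: 9, 25, 46, 69, 77, 100.
Linear molecule, 6 cuts → 7 fragments:
  1–9 → 9 bp
  10–25 → 16 bp
  26–46 → 21 bp
  47–69 → 23 bp
  70–77 → 8 bp
  78–100 → 23 bp
  101–111 → 11 bp
Sorted largest to smallest: 23, 23, 21, 16, 11, 9, 8 bp.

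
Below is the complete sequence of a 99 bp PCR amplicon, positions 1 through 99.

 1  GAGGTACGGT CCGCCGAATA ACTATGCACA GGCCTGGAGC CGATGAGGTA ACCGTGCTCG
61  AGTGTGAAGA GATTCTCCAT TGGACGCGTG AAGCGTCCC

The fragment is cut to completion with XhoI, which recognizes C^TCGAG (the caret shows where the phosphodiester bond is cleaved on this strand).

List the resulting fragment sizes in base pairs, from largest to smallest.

The XhoI site (CTCGAG) starts at position 57.
XhoI cuts after the first base of each site, so after position 57.
Linear molecule, 1 cut → 2 fragments:
  1–57 → 57 bp
  58–99 → 42 bp
Sorted largest to smallest: 57, 42 bp.

57, 42 bp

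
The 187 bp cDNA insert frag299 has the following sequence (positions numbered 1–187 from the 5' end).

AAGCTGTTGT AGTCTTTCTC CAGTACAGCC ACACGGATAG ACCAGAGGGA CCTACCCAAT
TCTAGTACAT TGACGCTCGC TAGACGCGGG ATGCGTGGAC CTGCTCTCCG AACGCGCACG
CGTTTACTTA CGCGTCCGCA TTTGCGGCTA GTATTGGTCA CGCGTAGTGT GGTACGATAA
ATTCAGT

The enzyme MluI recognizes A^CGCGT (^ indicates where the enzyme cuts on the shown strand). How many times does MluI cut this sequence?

3

ACGCGT occurs starting at positions 118, 130, 160.
MluI cuts at 3 sites.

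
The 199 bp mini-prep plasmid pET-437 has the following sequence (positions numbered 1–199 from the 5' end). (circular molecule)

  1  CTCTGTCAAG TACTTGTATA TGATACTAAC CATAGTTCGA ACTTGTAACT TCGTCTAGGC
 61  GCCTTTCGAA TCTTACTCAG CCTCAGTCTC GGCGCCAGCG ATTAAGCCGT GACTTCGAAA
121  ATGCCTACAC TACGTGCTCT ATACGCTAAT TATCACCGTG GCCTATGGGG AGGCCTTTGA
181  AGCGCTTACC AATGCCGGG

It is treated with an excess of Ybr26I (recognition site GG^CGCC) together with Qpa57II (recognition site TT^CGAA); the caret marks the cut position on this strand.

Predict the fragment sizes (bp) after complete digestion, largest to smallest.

121, 26, 23, 22, 7 bp

Ybr26I sites (GGCGCC) start at positions 58, 91.
Ybr26I cuts after base 2 of each site, so after positions 59, 92.
Qpa57II sites (TTCGAA) start at positions 36, 65, 114.
Qpa57II cuts after base 2 of each site, so after positions 37, 66, 115.
Combined cut positions: 37, 59, 66, 92, 115.
Circular molecule, 5 cuts → 5 fragments:
  38–59 → 22 bp
  60–66 → 7 bp
  67–92 → 26 bp
  93–115 → 23 bp
  116–199 then 1–37 → 84 + 37 = 121 bp
Sorted largest to smallest: 121, 26, 23, 22, 7 bp.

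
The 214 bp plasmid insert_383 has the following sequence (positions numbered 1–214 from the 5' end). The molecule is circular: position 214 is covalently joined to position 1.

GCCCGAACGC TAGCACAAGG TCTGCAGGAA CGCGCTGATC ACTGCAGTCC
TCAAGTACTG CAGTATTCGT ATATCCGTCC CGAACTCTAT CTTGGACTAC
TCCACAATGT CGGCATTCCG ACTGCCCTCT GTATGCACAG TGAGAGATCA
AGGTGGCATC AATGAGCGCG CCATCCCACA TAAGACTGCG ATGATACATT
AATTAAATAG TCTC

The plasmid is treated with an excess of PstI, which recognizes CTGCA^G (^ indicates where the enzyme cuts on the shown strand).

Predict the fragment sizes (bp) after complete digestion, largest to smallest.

178, 20, 16 bp

PstI sites (CTGCAG) start at positions 22, 42, 58.
PstI cuts after base 5 of each site (before the last base), so after positions 26, 46, 62.
Circular molecule, 3 cuts → 3 fragments:
  27–46 → 20 bp
  47–62 → 16 bp
  63–214 then 1–26 → 152 + 26 = 178 bp
Sorted largest to smallest: 178, 20, 16 bp.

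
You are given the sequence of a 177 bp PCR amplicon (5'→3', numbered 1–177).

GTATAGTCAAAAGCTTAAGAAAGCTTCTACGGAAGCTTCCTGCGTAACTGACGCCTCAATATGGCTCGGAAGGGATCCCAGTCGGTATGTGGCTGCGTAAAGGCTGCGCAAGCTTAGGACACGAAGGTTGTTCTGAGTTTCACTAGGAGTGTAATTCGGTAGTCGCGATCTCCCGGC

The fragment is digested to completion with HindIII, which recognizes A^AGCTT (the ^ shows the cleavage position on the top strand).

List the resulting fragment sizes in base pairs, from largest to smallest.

HindIII sites (AAGCTT) start at positions 11, 21, 33, 110.
HindIII cuts after the first base of each site, so after positions 11, 21, 33, 110.
Linear molecule, 4 cuts → 5 fragments:
  1–11 → 11 bp
  12–21 → 10 bp
  22–33 → 12 bp
  34–110 → 77 bp
  111–177 → 67 bp
Sorted largest to smallest: 77, 67, 12, 11, 10 bp.

77, 67, 12, 11, 10 bp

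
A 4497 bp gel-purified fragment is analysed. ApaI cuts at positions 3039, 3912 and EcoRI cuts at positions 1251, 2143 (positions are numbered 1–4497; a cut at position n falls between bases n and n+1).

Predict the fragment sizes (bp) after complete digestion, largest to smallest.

Combined cut positions (sorted): 1251, 2143, 3039, 3912.
Linear molecule, 4 cuts → 5 fragments:
  1251 − 0 = 1251 bp
  2143 − 1251 = 892 bp
  3039 − 2143 = 896 bp
  3912 − 3039 = 873 bp
  4497 − 3912 = 585 bp
Sorted largest to smallest: 1251, 896, 892, 873, 585 bp.

1251, 896, 892, 873, 585 bp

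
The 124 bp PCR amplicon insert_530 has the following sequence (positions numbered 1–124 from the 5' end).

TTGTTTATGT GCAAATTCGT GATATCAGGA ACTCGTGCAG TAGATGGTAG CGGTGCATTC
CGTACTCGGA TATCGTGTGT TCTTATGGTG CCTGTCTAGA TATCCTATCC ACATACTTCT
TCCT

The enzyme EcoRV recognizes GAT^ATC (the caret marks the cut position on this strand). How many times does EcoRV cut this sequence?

3

GATATC occurs starting at positions 21, 69, 99.
EcoRV cuts at 3 sites.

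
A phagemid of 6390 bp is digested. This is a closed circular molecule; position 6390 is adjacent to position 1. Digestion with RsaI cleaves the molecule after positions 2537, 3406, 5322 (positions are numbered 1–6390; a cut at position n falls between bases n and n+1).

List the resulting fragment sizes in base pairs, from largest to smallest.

Circular molecule, 3 cuts → 3 fragments:
  3406 − 2537 = 869 bp
  5322 − 3406 = 1916 bp
  wrap: 6390 − 5322 + 2537 = 3605 bp
Sorted largest to smallest: 3605, 1916, 869 bp.

3605, 1916, 869 bp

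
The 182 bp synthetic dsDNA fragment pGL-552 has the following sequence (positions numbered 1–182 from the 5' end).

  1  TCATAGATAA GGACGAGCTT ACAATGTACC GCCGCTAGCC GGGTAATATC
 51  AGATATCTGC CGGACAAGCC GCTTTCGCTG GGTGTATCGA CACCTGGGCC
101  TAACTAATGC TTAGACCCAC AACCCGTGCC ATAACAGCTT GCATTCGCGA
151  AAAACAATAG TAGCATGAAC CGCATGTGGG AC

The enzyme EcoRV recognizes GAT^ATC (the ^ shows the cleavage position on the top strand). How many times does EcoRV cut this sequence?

1

GATATC occurs starting at position 52.
EcoRV cuts at 1 site.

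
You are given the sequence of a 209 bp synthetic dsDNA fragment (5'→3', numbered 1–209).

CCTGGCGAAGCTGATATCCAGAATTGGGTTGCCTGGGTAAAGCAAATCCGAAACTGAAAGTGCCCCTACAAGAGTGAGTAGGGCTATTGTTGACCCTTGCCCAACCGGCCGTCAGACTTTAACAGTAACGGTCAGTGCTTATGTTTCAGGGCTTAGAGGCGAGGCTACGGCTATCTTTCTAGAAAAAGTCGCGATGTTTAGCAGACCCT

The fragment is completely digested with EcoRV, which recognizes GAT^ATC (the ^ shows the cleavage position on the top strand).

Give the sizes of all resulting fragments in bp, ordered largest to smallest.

The EcoRV site (GATATC) starts at position 13.
EcoRV cuts after base 3 of each site, so after position 15.
Linear molecule, 1 cut → 2 fragments:
  1–15 → 15 bp
  16–209 → 194 bp
Sorted largest to smallest: 194, 15 bp.

194, 15 bp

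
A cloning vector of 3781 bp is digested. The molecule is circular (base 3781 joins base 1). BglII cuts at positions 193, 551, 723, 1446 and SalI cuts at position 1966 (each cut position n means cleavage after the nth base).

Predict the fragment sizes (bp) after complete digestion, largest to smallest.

Combined cut positions (sorted): 193, 551, 723, 1446, 1966.
Circular molecule, 5 cuts → 5 fragments:
  551 − 193 = 358 bp
  723 − 551 = 172 bp
  1446 − 723 = 723 bp
  1966 − 1446 = 520 bp
  wrap: 3781 − 1966 + 193 = 2008 bp
Sorted largest to smallest: 2008, 723, 520, 358, 172 bp.

2008, 723, 520, 358, 172 bp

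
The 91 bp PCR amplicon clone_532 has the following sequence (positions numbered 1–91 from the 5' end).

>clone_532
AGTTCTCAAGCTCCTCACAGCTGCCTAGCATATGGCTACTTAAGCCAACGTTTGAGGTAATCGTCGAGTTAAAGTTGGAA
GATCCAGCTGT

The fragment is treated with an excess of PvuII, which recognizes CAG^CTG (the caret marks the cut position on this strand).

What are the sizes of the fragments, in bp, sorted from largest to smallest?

67, 20, 4 bp

PvuII sites (CAGCTG) start at positions 18, 85.
PvuII cuts after base 3 of each site, so after positions 20, 87.
Linear molecule, 2 cuts → 3 fragments:
  1–20 → 20 bp
  21–87 → 67 bp
  88–91 → 4 bp
Sorted largest to smallest: 67, 20, 4 bp.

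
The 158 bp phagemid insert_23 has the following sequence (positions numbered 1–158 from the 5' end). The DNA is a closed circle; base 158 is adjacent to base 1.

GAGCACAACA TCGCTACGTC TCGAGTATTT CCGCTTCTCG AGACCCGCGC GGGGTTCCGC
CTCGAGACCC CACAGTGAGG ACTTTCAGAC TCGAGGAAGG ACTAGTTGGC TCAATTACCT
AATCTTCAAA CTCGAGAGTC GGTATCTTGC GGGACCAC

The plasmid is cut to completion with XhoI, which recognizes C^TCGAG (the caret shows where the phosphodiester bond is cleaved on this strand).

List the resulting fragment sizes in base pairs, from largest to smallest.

XhoI sites (CTCGAG) start at positions 20, 37, 61, 90, 131.
XhoI cuts after the first base of each site, so after positions 20, 37, 61, 90, 131.
Circular molecule, 5 cuts → 5 fragments:
  21–37 → 17 bp
  38–61 → 24 bp
  62–90 → 29 bp
  91–131 → 41 bp
  132–158 then 1–20 → 27 + 20 = 47 bp
Sorted largest to smallest: 47, 41, 29, 24, 17 bp.

47, 41, 29, 24, 17 bp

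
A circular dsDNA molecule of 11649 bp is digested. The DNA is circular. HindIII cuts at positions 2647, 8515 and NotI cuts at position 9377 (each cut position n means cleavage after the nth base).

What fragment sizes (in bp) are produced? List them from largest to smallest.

Combined cut positions (sorted): 2647, 8515, 9377.
Circular molecule, 3 cuts → 3 fragments:
  8515 − 2647 = 5868 bp
  9377 − 8515 = 862 bp
  wrap: 11649 − 9377 + 2647 = 4919 bp
Sorted largest to smallest: 5868, 4919, 862 bp.

5868, 4919, 862 bp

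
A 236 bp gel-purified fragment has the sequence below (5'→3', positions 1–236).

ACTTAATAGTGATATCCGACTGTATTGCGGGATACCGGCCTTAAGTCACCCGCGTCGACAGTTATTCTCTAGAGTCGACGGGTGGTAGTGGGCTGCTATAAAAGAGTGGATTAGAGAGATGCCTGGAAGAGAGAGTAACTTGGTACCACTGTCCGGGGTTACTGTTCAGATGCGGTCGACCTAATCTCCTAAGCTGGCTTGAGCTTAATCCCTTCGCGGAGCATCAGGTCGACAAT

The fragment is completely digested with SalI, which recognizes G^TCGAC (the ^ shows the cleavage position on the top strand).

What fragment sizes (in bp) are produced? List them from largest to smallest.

SalI sites (GTCGAC) start at positions 54, 74, 175, 228.
SalI cuts after the first base of each site, so after positions 54, 74, 175, 228.
Linear molecule, 4 cuts → 5 fragments:
  1–54 → 54 bp
  55–74 → 20 bp
  75–175 → 101 bp
  176–228 → 53 bp
  229–236 → 8 bp
Sorted largest to smallest: 101, 54, 53, 20, 8 bp.

101, 54, 53, 20, 8 bp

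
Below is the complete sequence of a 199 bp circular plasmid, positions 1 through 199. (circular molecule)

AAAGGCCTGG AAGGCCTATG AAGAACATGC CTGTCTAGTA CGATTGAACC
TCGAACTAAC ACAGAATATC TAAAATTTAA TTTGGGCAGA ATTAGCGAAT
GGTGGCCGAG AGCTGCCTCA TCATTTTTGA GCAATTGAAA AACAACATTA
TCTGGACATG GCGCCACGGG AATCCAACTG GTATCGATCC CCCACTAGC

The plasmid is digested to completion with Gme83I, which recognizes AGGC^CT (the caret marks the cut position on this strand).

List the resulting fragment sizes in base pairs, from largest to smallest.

Gme83I sites (AGGCCT) start at positions 3, 12.
Gme83I cuts after base 4 of each site, so after positions 6, 15.
Circular molecule, 2 cuts → 2 fragments:
  7–15 → 9 bp
  16–199 then 1–6 → 184 + 6 = 190 bp
Sorted largest to smallest: 190, 9 bp.

190, 9 bp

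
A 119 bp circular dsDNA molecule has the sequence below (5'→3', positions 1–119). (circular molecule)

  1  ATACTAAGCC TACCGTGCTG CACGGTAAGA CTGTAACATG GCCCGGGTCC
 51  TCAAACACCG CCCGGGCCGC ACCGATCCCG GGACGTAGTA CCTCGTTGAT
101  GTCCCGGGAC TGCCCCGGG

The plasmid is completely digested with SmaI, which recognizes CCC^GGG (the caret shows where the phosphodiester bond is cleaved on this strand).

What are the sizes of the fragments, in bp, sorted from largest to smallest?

47, 26, 19, 16, 11 bp

SmaI sites (CCCGGG) start at positions 42, 61, 77, 103, 114.
SmaI cuts after base 3 of each site, so after positions 44, 63, 79, 105, 116.
Circular molecule, 5 cuts → 5 fragments:
  45–63 → 19 bp
  64–79 → 16 bp
  80–105 → 26 bp
  106–116 → 11 bp
  117–119 then 1–44 → 3 + 44 = 47 bp
Sorted largest to smallest: 47, 26, 19, 16, 11 bp.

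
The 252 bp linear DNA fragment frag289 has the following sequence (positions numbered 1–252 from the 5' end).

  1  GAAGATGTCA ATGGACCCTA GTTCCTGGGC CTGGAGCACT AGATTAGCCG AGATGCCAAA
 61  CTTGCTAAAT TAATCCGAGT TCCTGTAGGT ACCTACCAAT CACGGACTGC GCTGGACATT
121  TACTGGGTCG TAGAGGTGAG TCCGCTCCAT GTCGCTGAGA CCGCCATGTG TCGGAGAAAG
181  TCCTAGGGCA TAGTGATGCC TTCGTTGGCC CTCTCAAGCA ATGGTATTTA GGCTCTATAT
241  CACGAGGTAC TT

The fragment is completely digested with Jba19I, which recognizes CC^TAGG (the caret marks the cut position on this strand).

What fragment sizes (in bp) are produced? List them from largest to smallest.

The Jba19I site (CCTAGG) starts at position 182.
Jba19I cuts after base 2 of each site, so after position 183.
Linear molecule, 1 cut → 2 fragments:
  1–183 → 183 bp
  184–252 → 69 bp
Sorted largest to smallest: 183, 69 bp.

183, 69 bp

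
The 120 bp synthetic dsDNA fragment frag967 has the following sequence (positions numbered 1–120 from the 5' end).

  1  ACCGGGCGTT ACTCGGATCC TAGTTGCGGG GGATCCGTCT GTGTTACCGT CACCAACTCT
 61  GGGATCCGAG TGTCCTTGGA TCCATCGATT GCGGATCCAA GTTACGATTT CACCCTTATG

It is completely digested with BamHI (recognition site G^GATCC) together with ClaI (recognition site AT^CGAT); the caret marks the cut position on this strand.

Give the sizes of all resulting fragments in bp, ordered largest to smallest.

BamHI sites (GGATCC) start at positions 15, 31, 62, 78, 93.
BamHI cuts after the first base of each site, so after positions 15, 31, 62, 78, 93.
The ClaI site (ATCGAT) starts at position 84.
ClaI cuts after base 2 of each site, so after position 85.
Combined cut positions: 15, 31, 62, 78, 85, 93.
Linear molecule, 6 cuts → 7 fragments:
  1–15 → 15 bp
  16–31 → 16 bp
  32–62 → 31 bp
  63–78 → 16 bp
  79–85 → 7 bp
  86–93 → 8 bp
  94–120 → 27 bp
Sorted largest to smallest: 31, 27, 16, 16, 15, 8, 7 bp.

31, 27, 16, 16, 15, 8, 7 bp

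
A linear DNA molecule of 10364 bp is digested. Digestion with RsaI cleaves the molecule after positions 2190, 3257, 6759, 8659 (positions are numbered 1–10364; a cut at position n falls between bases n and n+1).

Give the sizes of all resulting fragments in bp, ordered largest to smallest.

Linear molecule, 4 cuts → 5 fragments:
  2190 − 0 = 2190 bp
  3257 − 2190 = 1067 bp
  6759 − 3257 = 3502 bp
  8659 − 6759 = 1900 bp
  10364 − 8659 = 1705 bp
Sorted largest to smallest: 3502, 2190, 1900, 1705, 1067 bp.

3502, 2190, 1900, 1705, 1067 bp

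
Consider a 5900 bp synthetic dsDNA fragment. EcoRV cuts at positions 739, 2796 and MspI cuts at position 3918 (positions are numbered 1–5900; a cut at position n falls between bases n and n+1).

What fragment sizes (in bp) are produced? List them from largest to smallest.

Combined cut positions (sorted): 739, 2796, 3918.
Linear molecule, 3 cuts → 4 fragments:
  739 − 0 = 739 bp
  2796 − 739 = 2057 bp
  3918 − 2796 = 1122 bp
  5900 − 3918 = 1982 bp
Sorted largest to smallest: 2057, 1982, 1122, 739 bp.

2057, 1982, 1122, 739 bp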